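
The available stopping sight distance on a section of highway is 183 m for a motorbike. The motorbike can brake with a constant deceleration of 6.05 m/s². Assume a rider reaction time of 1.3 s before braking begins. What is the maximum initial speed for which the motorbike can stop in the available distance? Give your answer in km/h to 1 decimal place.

Stopping distance: v·t_r + v²/(2a) = 183 with t_r = 1.3 s and a = 6.050 m/s².
So v² + 15.730 v − 2214.30 = 0.
Positive root: v = −a·t_r + √((a·t_r)² + 2a·d) = −7.865 + √(61.858 + 2214.30) = 39.8441 m/s.
39.8441 m/s × 3.6 = 143.439 km/h.

Maximum speed ≈ 143.4 km/h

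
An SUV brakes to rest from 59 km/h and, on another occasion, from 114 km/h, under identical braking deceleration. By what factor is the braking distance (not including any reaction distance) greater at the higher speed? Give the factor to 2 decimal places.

Factor ≈ 3.73

Braking distance d = v²/(2a), so with a fixed, d ∝ v².
Factor = (114/59)² = 1.9322² = 3.7334.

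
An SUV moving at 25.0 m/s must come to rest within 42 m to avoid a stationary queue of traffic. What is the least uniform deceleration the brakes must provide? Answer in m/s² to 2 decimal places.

Required deceleration ≈ 7.44 m/s²

v² = 2a·d ⇒ a = v²/(2d) = 25.0000² / (2 × 42.000) = 625.000 / 84.000 = 7.4405 m/s².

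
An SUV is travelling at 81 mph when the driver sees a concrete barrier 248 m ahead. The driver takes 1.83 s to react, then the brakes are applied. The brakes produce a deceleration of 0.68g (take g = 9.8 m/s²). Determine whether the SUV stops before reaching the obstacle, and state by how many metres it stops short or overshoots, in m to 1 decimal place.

81 mph × 0.44704 = 36.2102 m/s.
a = 0.68 × 9.8 = 6.664 m/s².
Reaction distance = 36.2102 × 1.83 = 66.265 m.
Braking distance = v²/(2a) = 1311.179 / 13.328 = 98.378 m.
Total stopping distance = 66.265 + 98.378 = 164.643 m, vs 248 m available — it stops with 248 − 164.643 = 83.357 m to spare.

Yes — it stops 83.4 m short of the obstacle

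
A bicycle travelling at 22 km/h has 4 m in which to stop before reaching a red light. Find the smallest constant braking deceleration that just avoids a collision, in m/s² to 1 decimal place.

Required deceleration ≈ 4.7 m/s²

22 km/h ÷ 3.6 = 6.1111 m/s.
v² = 2a·d ⇒ a = v²/(2d) = 6.1111² / (2 × 4.000) = 37.346 / 8.000 = 4.6682 m/s².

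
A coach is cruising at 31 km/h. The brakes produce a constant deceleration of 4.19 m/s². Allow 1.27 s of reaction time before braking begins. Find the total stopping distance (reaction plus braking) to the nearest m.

Total stopping distance ≈ 20 m

31 km/h ÷ 3.6 = 8.6111 m/s.
Reaction distance = v·t_r = 8.6111 × 1.27 = 10.936 m.
Braking distance = v²/(2a) = 8.6111² / (2 × 4.190) = 74.151 / 8.380 = 8.849 m.
Total = 10.936 + 8.849 = 19.785 m.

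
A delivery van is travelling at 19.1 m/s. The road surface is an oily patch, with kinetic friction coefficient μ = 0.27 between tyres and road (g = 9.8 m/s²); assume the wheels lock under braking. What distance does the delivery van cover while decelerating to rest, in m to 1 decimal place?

a = μg = 0.27 × 9.8 = 2.646 m/s².
Braking distance = v²/(2a) = 19.1000² / (2 × 2.646) = 364.810 / 5.292 = 68.936 m.

Braking distance ≈ 68.9 m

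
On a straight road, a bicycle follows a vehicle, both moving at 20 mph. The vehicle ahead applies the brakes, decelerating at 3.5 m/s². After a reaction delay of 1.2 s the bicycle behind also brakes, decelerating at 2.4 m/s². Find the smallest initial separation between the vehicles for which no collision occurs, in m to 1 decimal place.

Minimum gap ≈ 16.0 m

20 mph × 0.44704 = 8.9408 m/s.
Leader travels v²/(2a_L) = 79.938 / 7.000 = 11.420 m before stopping.
Follower covers v·t_r = 8.9408 × 1.2 = 10.729 m while reacting, then v²/(2a_F) = 79.938 / 4.800 = 16.654 m while braking, for a total of 10.729 + 16.654 = 27.383 m.
Since a_F ≤ a_L and the follower starts braking later, the follower is never slower than the leader, so the closest approach is when both have stopped.
Minimum gap = 27.383 − 11.420 = 15.963 m.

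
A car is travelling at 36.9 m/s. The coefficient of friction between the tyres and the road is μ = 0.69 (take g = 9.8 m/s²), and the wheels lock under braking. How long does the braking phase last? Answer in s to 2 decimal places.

a = μg = 0.69 × 9.8 = 6.762 m/s².
Braking time = v/a = 36.9000 / 6.762 = 5.457 s.

Braking time ≈ 5.46 s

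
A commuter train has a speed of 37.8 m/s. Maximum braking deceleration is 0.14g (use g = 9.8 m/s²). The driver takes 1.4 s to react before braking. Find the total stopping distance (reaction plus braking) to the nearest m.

Total stopping distance ≈ 574 m

a = 0.14 × 9.8 = 1.372 m/s².
Reaction distance = v·t_r = 37.8000 × 1.4 = 52.920 m.
Braking distance = v²/(2a) = 37.8000² / (2 × 1.372) = 1428.840 / 2.744 = 520.714 m.
Total = 52.920 + 520.714 = 573.634 m.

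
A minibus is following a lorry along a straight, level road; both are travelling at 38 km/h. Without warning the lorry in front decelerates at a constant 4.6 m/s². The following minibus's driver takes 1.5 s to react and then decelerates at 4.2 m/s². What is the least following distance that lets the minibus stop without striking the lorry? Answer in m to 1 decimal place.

38 km/h ÷ 3.6 = 10.5556 m/s.
Leader travels v²/(2a_L) = 111.421 / 9.200 = 12.111 m before stopping.
Follower covers v·t_r = 10.5556 × 1.5 = 15.833 m while reacting, then v²/(2a_F) = 111.421 / 8.400 = 13.264 m while braking, for a total of 15.833 + 13.264 = 29.097 m.
Since a_F ≤ a_L and the follower starts braking later, the follower is never slower than the leader, so the closest approach is when both have stopped.
Minimum gap = 29.097 − 12.111 = 16.986 m.

Minimum gap ≈ 17.0 m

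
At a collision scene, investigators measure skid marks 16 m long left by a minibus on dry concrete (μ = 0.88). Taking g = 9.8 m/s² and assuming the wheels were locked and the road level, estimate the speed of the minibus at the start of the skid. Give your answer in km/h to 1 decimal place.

Initial speed ≈ 59.8 km/h

Deceleration a = μg = 0.88 × 9.8 = 8.624 m/s².
v = √(2a·d) = √(2 × 8.624 × 16) = √275.968 = 16.6123 m/s.
= 16.6123 × 3.6 = 59.804 km/h.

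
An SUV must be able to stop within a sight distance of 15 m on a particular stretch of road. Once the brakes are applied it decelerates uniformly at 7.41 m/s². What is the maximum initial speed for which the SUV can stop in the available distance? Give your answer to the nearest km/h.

Maximum speed ≈ 54 km/h

v²/(2a) = d ⇒ v = √(2 × 7.410 × 15) = √222.30 = 14.9097 m/s.
14.9097 m/s × 3.6 = 53.675 km/h.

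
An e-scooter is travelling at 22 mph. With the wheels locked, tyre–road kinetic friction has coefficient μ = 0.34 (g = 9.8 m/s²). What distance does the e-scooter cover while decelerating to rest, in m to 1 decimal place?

Braking distance ≈ 14.5 m

22 mph × 0.44704 = 9.8349 m/s.
a = μg = 0.34 × 9.8 = 3.332 m/s².
Braking distance = v²/(2a) = 9.8349² / (2 × 3.332) = 96.725 / 6.664 = 14.515 m.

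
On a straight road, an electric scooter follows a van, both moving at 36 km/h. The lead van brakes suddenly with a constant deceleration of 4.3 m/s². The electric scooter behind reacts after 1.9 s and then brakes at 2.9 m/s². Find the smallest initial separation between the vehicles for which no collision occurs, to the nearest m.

Minimum gap ≈ 25 m

36 km/h ÷ 3.6 = 10.0000 m/s.
Leader travels v²/(2a_L) = 100.000 / 8.600 = 11.628 m before stopping.
Follower covers v·t_r = 10.0000 × 1.9 = 19.000 m while reacting, then v²/(2a_F) = 100.000 / 5.800 = 17.241 m while braking, for a total of 19.000 + 17.241 = 36.241 m.
Since a_F ≤ a_L and the follower starts braking later, the follower is never slower than the leader, so the closest approach is when both have stopped.
Minimum gap = 36.241 − 11.628 = 24.613 m.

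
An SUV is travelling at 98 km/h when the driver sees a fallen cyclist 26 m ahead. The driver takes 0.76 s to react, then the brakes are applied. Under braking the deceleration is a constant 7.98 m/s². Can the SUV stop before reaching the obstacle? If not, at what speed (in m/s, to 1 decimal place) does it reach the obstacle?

98 km/h ÷ 3.6 = 27.2222 m/s.
Reaction distance = 27.2222 × 0.76 = 20.689 m.
Braking distance needed to stop: v²/(2a) = 741.048 / 15.960 = 46.432 m, so total needed = 20.689 + 46.432 = 67.121 m > 26 m — it cannot stop.
Distance remaining when braking begins: 26 − 20.689 = 5.311 m.
v² = v₀² − 2a·d = 741.048 − 2 × 7.980 × 5.311 = 656.284 m²/s².
v = √656.284 = 25.618 m/s.

No — it strikes the obstacle at 25.6 m/s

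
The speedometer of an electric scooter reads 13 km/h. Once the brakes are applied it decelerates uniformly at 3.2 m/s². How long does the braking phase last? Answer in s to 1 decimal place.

Braking time ≈ 1.1 s

13 km/h ÷ 3.6 = 3.6111 m/s.
Braking time = v/a = 3.6111 / 3.200 = 1.128 s.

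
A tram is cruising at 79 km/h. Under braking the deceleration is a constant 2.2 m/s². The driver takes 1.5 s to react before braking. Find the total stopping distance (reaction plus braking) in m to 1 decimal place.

Total stopping distance ≈ 142.4 m

79 km/h ÷ 3.6 = 21.9444 m/s.
Reaction distance = v·t_r = 21.9444 × 1.5 = 32.917 m.
Braking distance = v²/(2a) = 21.9444² / (2 × 2.200) = 481.557 / 4.400 = 109.445 m.
Total = 32.917 + 109.445 = 142.362 m.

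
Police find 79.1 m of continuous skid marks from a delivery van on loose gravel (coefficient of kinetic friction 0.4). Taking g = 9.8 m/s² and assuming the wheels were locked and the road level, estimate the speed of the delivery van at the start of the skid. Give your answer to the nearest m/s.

Deceleration a = μg = 0.4 × 9.8 = 3.920 m/s².
v = √(2a·d) = √(2 × 3.920 × 79.1) = √620.144 = 24.9027 m/s.

Initial speed ≈ 25 m/s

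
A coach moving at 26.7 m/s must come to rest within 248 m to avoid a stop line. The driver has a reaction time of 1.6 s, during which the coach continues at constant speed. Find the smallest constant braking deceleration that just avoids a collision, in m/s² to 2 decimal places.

Distance covered during reaction = 26.7000 × 1.6 = 42.720 m.
Distance available for braking: 248 − 42.720 = 205.280 m.
v² = 2a·d ⇒ a = v²/(2d) = 26.7000² / (2 × 205.280) = 712.890 / 410.560 = 1.7364 m/s².

Required deceleration ≈ 1.74 m/s²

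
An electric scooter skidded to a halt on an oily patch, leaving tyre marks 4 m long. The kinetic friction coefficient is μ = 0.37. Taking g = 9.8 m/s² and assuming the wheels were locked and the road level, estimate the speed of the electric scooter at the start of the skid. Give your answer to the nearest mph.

Deceleration a = μg = 0.37 × 9.8 = 3.626 m/s².
v = √(2a·d) = √(2 × 3.626 × 4) = √29.008 = 5.3859 m/s.
= 5.3859 ÷ 0.44704 = 12.048 mph.

Initial speed ≈ 12 mph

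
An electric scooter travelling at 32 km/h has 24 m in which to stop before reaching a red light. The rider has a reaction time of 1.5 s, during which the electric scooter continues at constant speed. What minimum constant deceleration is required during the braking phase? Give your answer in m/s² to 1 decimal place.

32 km/h ÷ 3.6 = 8.8889 m/s.
Distance covered during reaction = 8.8889 × 1.5 = 13.333 m.
Distance available for braking: 24 − 13.333 = 10.667 m.
v² = 2a·d ⇒ a = v²/(2d) = 8.8889² / (2 × 10.667) = 79.013 / 21.334 = 3.7036 m/s².

Required deceleration ≈ 3.7 m/s²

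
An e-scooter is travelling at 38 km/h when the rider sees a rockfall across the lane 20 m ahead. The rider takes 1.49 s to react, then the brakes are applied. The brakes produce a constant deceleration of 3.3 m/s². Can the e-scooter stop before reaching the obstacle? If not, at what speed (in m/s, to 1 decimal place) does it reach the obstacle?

38 km/h ÷ 3.6 = 10.5556 m/s.
Reaction distance = 10.5556 × 1.49 = 15.728 m.
Braking distance needed to stop: v²/(2a) = 111.421 / 6.600 = 16.882 m, so total needed = 15.728 + 16.882 = 32.610 m > 20 m — it cannot stop.
Distance remaining when braking begins: 20 − 15.728 = 4.272 m.
v² = v₀² − 2a·d = 111.421 − 2 × 3.300 × 4.272 = 83.226 m²/s².
v = √83.226 = 9.123 m/s.

No — it strikes the obstacle at 9.1 m/s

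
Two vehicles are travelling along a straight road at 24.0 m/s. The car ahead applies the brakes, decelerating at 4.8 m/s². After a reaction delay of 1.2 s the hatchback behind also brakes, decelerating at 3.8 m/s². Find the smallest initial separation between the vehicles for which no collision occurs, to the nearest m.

Leader travels v²/(2a_L) = 576.000 / 9.600 = 60.000 m before stopping.
Follower covers v·t_r = 24.0000 × 1.2 = 28.800 m while reacting, then v²/(2a_F) = 576.000 / 7.600 = 75.789 m while braking, for a total of 28.800 + 75.789 = 104.589 m.
Since a_F ≤ a_L and the follower starts braking later, the follower is never slower than the leader, so the closest approach is when both have stopped.
Minimum gap = 104.589 − 60.000 = 44.589 m.

Minimum gap ≈ 45 m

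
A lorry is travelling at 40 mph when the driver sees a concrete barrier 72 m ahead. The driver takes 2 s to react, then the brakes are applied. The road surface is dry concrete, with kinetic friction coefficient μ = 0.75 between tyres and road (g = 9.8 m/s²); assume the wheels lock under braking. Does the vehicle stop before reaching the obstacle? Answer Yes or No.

40 mph × 0.44704 = 17.8816 m/s.
a = μg = 0.75 × 9.8 = 7.350 m/s².
Reaction distance = 17.8816 × 2 = 35.763 m.
Braking distance = v²/(2a) = 319.752 / 14.700 = 21.752 m.
Total stopping distance = 35.763 + 21.752 = 57.515 m, vs 72 m available — it stops with 72 − 57.515 = 14.485 m to spare.

Yes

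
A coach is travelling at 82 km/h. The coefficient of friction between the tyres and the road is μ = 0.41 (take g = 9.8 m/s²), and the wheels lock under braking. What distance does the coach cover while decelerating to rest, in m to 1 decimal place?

Braking distance ≈ 64.6 m

82 km/h ÷ 3.6 = 22.7778 m/s.
a = μg = 0.41 × 9.8 = 4.018 m/s².
Braking distance = v²/(2a) = 22.7778² / (2 × 4.018) = 518.828 / 8.036 = 64.563 m.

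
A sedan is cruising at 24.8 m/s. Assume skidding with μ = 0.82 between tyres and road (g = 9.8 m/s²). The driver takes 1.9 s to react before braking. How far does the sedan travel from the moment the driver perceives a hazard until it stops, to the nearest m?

Total stopping distance ≈ 85 m

a = μg = 0.82 × 9.8 = 8.036 m/s².
Reaction distance = v·t_r = 24.8000 × 1.9 = 47.120 m.
Braking distance = v²/(2a) = 24.8000² / (2 × 8.036) = 615.040 / 16.072 = 38.268 m.
Total = 47.120 + 38.268 = 85.388 m.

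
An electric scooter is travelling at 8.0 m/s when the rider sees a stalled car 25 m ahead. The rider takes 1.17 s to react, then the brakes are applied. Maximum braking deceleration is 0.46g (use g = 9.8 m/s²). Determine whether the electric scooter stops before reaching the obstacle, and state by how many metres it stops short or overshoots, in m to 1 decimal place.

a = 0.46 × 9.8 = 4.508 m/s².
Reaction distance = 8.0000 × 1.17 = 9.360 m.
Braking distance = v²/(2a) = 64.000 / 9.016 = 7.098 m.
Total stopping distance = 9.360 + 7.098 = 16.458 m, vs 25 m available — it stops with 25 − 16.458 = 8.542 m to spare.

Yes — it stops 8.5 m short of the obstacle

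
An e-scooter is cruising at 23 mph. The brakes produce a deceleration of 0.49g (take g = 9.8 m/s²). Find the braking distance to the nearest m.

23 mph × 0.44704 = 10.2819 m/s.
a = 0.49 × 9.8 = 4.802 m/s².
Braking distance = v²/(2a) = 10.2819² / (2 × 4.802) = 105.717 / 9.604 = 11.008 m.

Braking distance ≈ 11 m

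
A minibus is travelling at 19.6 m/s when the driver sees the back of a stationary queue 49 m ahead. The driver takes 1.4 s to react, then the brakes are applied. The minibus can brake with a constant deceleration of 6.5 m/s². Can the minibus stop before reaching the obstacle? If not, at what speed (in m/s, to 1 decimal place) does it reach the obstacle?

Reaction distance = 19.6000 × 1.4 = 27.440 m.
Braking distance needed to stop: v²/(2a) = 384.160 / 13.000 = 29.551 m, so total needed = 27.440 + 29.551 = 56.991 m > 49 m — it cannot stop.
Distance remaining when braking begins: 49 − 27.440 = 21.560 m.
v² = v₀² − 2a·d = 384.160 − 2 × 6.500 × 21.560 = 103.880 m²/s².
v = √103.880 = 10.192 m/s.

No — it strikes the obstacle at 10.2 m/s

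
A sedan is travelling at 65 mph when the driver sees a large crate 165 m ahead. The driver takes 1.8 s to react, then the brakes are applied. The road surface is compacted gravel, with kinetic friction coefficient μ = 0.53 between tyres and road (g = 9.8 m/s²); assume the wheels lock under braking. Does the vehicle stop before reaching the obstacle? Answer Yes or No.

65 mph × 0.44704 = 29.0576 m/s.
a = μg = 0.53 × 9.8 = 5.194 m/s².
Reaction distance = 29.0576 × 1.8 = 52.304 m.
Braking distance = v²/(2a) = 844.344 / 10.388 = 81.281 m.
Total stopping distance = 52.304 + 81.281 = 133.585 m, vs 165 m available — it stops with 165 − 133.585 = 31.415 m to spare.

Yes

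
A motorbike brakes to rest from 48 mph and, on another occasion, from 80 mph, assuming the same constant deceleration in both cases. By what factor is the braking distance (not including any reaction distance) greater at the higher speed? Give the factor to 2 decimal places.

Braking distance d = v²/(2a), so with a fixed, d ∝ v².
Factor = (80/48)² = 1.6667² = 2.7779.

Factor ≈ 2.78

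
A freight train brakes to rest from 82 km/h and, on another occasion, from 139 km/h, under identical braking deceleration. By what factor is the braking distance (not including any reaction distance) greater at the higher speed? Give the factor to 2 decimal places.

Factor ≈ 2.87

Braking distance d = v²/(2a), so with a fixed, d ∝ v².
Factor = (139/82)² = 1.6951² = 2.8734.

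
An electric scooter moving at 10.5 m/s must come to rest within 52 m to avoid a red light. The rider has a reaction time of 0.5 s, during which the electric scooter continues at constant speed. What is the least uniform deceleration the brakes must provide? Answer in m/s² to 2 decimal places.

Distance covered during reaction = 10.5000 × 0.5 = 5.250 m.
Distance available for braking: 52 − 5.250 = 46.750 m.
v² = 2a·d ⇒ a = v²/(2d) = 10.5000² / (2 × 46.750) = 110.250 / 93.500 = 1.1791 m/s².

Required deceleration ≈ 1.18 m/s²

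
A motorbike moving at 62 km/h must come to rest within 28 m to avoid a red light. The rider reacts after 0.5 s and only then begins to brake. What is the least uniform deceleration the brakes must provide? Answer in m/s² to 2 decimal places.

Required deceleration ≈ 7.65 m/s²

62 km/h ÷ 3.6 = 17.2222 m/s.
Distance covered during reaction = 17.2222 × 0.5 = 8.611 m.
Distance available for braking: 28 − 8.611 = 19.389 m.
v² = 2a·d ⇒ a = v²/(2d) = 17.2222² / (2 × 19.389) = 296.604 / 38.778 = 7.6488 m/s².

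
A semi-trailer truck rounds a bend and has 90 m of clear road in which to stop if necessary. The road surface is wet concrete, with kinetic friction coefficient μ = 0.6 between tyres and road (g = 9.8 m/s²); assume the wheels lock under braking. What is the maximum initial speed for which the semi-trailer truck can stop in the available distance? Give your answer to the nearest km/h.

a = μg = 0.6 × 9.8 = 5.880 m/s².
v²/(2a) = d ⇒ v = √(2 × 5.880 × 90) = √1058.40 = 32.5331 m/s.
32.5331 m/s × 3.6 = 117.119 km/h.

Maximum speed ≈ 117 km/h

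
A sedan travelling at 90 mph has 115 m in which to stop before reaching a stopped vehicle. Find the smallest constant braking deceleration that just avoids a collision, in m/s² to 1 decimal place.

Required deceleration ≈ 7.0 m/s²

90 mph × 0.44704 = 40.2336 m/s.
v² = 2a·d ⇒ a = v²/(2d) = 40.2336² / (2 × 115.000) = 1618.743 / 230.000 = 7.0380 m/s².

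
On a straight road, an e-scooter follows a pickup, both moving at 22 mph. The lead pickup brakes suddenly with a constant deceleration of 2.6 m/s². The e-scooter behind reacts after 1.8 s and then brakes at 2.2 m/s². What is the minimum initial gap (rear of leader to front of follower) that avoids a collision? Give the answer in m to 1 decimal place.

Minimum gap ≈ 21.1 m

22 mph × 0.44704 = 9.8349 m/s.
Leader travels v²/(2a_L) = 96.725 / 5.200 = 18.601 m before stopping.
Follower covers v·t_r = 9.8349 × 1.8 = 17.703 m while reacting, then v²/(2a_F) = 96.725 / 4.400 = 21.983 m while braking, for a total of 17.703 + 21.983 = 39.686 m.
Since a_F ≤ a_L and the follower starts braking later, the follower is never slower than the leader, so the closest approach is when both have stopped.
Minimum gap = 39.686 − 18.601 = 21.085 m.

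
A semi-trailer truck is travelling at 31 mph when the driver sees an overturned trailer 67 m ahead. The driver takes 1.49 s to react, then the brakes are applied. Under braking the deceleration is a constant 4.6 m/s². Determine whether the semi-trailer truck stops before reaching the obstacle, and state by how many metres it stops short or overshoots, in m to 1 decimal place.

31 mph × 0.44704 = 13.8582 m/s.
Reaction distance = 13.8582 × 1.49 = 20.649 m.
Braking distance = v²/(2a) = 192.050 / 9.200 = 20.875 m.
Total stopping distance = 20.649 + 20.875 = 41.524 m, vs 67 m available — it stops with 67 − 41.524 = 25.476 m to spare.

Yes — it stops 25.5 m short of the obstacle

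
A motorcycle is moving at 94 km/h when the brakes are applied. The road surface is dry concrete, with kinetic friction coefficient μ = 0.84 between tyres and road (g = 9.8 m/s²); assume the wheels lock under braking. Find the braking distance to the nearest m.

Braking distance ≈ 41 m

94 km/h ÷ 3.6 = 26.1111 m/s.
a = μg = 0.84 × 9.8 = 8.232 m/s².
Braking distance = v²/(2a) = 26.1111² / (2 × 8.232) = 681.790 / 16.464 = 41.411 m.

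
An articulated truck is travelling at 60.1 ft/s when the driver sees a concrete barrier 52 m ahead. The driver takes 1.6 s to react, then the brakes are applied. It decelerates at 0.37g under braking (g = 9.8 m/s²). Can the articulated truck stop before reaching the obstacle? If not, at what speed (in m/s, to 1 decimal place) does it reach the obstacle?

No — it strikes the obstacle at 13.1 m/s

60.1 ft/s × 0.3048 = 18.3185 m/s.
a = 0.37 × 9.8 = 3.626 m/s².
Reaction distance = 18.3185 × 1.6 = 29.310 m.
Braking distance needed to stop: v²/(2a) = 335.567 / 7.252 = 46.272 m, so total needed = 29.310 + 46.272 = 75.582 m > 52 m — it cannot stop.
Distance remaining when braking begins: 52 − 29.310 = 22.690 m.
v² = v₀² − 2a·d = 335.567 − 2 × 3.626 × 22.690 = 171.019 m²/s².
v = √171.019 = 13.077 m/s.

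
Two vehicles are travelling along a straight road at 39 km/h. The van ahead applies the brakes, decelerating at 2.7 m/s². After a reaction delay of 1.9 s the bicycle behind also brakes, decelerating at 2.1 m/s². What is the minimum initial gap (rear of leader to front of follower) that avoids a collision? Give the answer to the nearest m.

39 km/h ÷ 3.6 = 10.8333 m/s.
Leader travels v²/(2a_L) = 117.360 / 5.400 = 21.733 m before stopping.
Follower covers v·t_r = 10.8333 × 1.9 = 20.583 m while reacting, then v²/(2a_F) = 117.360 / 4.200 = 27.943 m while braking, for a total of 20.583 + 27.943 = 48.526 m.
Since a_F ≤ a_L and the follower starts braking later, the follower is never slower than the leader, so the closest approach is when both have stopped.
Minimum gap = 48.526 − 21.733 = 26.793 m.

Minimum gap ≈ 27 m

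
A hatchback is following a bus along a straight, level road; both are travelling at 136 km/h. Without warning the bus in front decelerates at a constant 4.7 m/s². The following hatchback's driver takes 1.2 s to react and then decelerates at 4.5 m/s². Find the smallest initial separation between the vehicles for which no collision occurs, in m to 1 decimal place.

Minimum gap ≈ 52.1 m

136 km/h ÷ 3.6 = 37.7778 m/s.
Leader travels v²/(2a_L) = 1427.162 / 9.400 = 151.826 m before stopping.
Follower covers v·t_r = 37.7778 × 1.2 = 45.333 m while reacting, then v²/(2a_F) = 1427.162 / 9.000 = 158.574 m while braking, for a total of 45.333 + 158.574 = 203.907 m.
Since a_F ≤ a_L and the follower starts braking later, the follower is never slower than the leader, so the closest approach is when both have stopped.
Minimum gap = 203.907 − 151.826 = 52.081 m.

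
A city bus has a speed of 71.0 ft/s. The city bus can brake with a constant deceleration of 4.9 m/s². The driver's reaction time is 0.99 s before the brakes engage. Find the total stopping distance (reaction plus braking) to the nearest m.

71 ft/s × 0.3048 = 21.6408 m/s.
Reaction distance = v·t_r = 21.6408 × 0.99 = 21.424 m.
Braking distance = v²/(2a) = 21.6408² / (2 × 4.900) = 468.324 / 9.800 = 47.788 m.
Total = 21.424 + 47.788 = 69.212 m.

Total stopping distance ≈ 69 m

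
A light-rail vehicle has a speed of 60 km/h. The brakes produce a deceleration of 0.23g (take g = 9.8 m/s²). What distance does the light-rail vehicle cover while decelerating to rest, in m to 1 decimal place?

Braking distance ≈ 61.6 m

60 km/h ÷ 3.6 = 16.6667 m/s.
a = 0.23 × 9.8 = 2.254 m/s².
Braking distance = v²/(2a) = 16.6667² / (2 × 2.254) = 277.779 / 4.508 = 61.619 m.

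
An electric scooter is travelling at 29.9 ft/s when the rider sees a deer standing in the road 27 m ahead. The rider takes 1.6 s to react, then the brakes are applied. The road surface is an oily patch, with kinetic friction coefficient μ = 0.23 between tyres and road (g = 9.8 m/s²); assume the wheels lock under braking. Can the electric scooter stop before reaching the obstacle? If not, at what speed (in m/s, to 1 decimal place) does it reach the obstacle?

No — it strikes the obstacle at 5.2 m/s

29.9 ft/s × 0.3048 = 9.1135 m/s.
a = μg = 0.23 × 9.8 = 2.254 m/s².
Reaction distance = 9.1135 × 1.6 = 14.582 m.
Braking distance needed to stop: v²/(2a) = 83.056 / 4.508 = 18.424 m, so total needed = 14.582 + 18.424 = 33.006 m > 27 m — it cannot stop.
Distance remaining when braking begins: 27 − 14.582 = 12.418 m.
v² = v₀² − 2a·d = 83.056 − 2 × 2.254 × 12.418 = 27.076 m²/s².
v = √27.076 = 5.203 m/s.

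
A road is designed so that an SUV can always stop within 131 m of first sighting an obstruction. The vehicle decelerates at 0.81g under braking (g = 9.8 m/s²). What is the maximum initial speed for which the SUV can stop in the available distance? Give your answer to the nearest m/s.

Maximum speed ≈ 46 m/s

a = 0.81 × 9.8 = 7.938 m/s².
v²/(2a) = d ⇒ v = √(2 × 7.938 × 131) = √2079.76 = 45.6044 m/s.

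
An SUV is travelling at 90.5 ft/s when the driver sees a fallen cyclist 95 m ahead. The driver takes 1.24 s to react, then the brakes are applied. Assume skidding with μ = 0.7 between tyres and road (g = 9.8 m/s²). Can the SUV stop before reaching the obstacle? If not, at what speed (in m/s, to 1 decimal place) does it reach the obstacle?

90.5 ft/s × 0.3048 = 27.5844 m/s.
a = μg = 0.7 × 9.8 = 6.860 m/s².
Reaction distance = 27.5844 × 1.24 = 34.205 m.
Braking distance = v²/(2a) = 760.899 / 13.720 = 55.459 m.
Total stopping distance = 34.205 + 55.459 = 89.664 m, vs 95 m available — it stops with 95 − 89.664 = 5.336 m to spare.

Yes — it stops about 5.3 m short of the obstacle, so it never reaches it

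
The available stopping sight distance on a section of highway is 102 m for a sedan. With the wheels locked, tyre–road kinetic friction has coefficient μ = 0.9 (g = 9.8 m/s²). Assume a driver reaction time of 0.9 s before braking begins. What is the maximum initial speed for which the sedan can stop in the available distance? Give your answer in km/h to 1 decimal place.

Maximum speed ≈ 126.8 km/h

a = μg = 0.9 × 9.8 = 8.820 m/s².
Stopping distance: v·t_r + v²/(2a) = 102 with t_r = 0.9 s and a = 8.820 m/s².
So v² + 15.876 v − 1799.28 = 0.
Positive root: v = −a·t_r + √((a·t_r)² + 2a·d) = −7.938 + √(63.012 + 1799.28) = 35.2163 m/s.
35.2163 m/s × 3.6 = 126.779 km/h.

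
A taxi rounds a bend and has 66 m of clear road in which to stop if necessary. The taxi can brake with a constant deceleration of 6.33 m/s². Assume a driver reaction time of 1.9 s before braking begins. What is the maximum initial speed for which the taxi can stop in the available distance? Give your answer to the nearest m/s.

Stopping distance: v·t_r + v²/(2a) = 66 with t_r = 1.9 s and a = 6.330 m/s².
So v² + 24.054 v − 835.56 = 0.
Positive root: v = −a·t_r + √((a·t_r)² + 2a·d) = −12.027 + √(144.649 + 835.56) = 19.2813 m/s.

Maximum speed ≈ 19 m/s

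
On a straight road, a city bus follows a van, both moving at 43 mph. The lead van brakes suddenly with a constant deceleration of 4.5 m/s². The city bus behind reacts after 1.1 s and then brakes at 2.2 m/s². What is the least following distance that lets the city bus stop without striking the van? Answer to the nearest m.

Minimum gap ≈ 64 m

43 mph × 0.44704 = 19.2227 m/s.
Leader travels v²/(2a_L) = 369.512 / 9.000 = 41.057 m before stopping.
Follower covers v·t_r = 19.2227 × 1.1 = 21.145 m while reacting, then v²/(2a_F) = 369.512 / 4.400 = 83.980 m while braking, for a total of 21.145 + 83.980 = 105.125 m.
Since a_F ≤ a_L and the follower starts braking later, the follower is never slower than the leader, so the closest approach is when both have stopped.
Minimum gap = 105.125 − 41.057 = 64.068 m.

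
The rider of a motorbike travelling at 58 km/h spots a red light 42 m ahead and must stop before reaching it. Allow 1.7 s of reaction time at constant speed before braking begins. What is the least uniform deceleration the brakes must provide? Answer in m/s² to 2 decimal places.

58 km/h ÷ 3.6 = 16.1111 m/s.
Distance covered during reaction = 16.1111 × 1.7 = 27.389 m.
Distance available for braking: 42 − 27.389 = 14.611 m.
v² = 2a·d ⇒ a = v²/(2d) = 16.1111² / (2 × 14.611) = 259.568 / 29.222 = 8.8826 m/s².

Required deceleration ≈ 8.88 m/s²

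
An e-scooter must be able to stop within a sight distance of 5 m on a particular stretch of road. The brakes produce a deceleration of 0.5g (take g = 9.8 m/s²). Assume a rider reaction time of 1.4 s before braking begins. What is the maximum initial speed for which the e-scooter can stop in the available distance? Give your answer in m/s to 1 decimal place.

Maximum speed ≈ 2.9 m/s

a = 0.5 × 9.8 = 4.900 m/s².
Stopping distance: v·t_r + v²/(2a) = 5 with t_r = 1.4 s and a = 4.900 m/s².
So v² + 13.720 v − 49.00 = 0.
Positive root: v = −a·t_r + √((a·t_r)² + 2a·d) = −6.860 + √(47.060 + 49.00) = 2.9410 m/s.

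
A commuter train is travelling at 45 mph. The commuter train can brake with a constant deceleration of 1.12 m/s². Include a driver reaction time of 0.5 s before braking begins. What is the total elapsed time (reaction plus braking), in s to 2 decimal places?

Total time ≈ 18.46 s

45 mph × 0.44704 = 20.1168 m/s.
Braking time = v/a = 20.1168 / 1.120 = 17.961 s.
Total = 0.5 + 17.961 = 18.461 s.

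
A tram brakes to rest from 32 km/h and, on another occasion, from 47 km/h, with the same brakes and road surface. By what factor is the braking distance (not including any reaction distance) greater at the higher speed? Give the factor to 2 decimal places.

Braking distance d = v²/(2a), so with a fixed, d ∝ v².
Factor = (47/32)² = 1.4688² = 2.1574.

Factor ≈ 2.16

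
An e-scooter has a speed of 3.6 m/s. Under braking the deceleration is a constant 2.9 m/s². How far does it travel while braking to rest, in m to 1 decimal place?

Braking distance ≈ 2.2 m

Braking distance = v²/(2a) = 3.6000² / (2 × 2.900) = 12.960 / 5.800 = 2.234 m.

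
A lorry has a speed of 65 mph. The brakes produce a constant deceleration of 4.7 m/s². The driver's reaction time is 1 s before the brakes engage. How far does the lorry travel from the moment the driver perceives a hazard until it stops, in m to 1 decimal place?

Total stopping distance ≈ 118.9 m

65 mph × 0.44704 = 29.0576 m/s.
Reaction distance = v·t_r = 29.0576 × 1 = 29.058 m.
Braking distance = v²/(2a) = 29.0576² / (2 × 4.700) = 844.344 / 9.400 = 89.824 m.
Total = 29.058 + 89.824 = 118.882 m.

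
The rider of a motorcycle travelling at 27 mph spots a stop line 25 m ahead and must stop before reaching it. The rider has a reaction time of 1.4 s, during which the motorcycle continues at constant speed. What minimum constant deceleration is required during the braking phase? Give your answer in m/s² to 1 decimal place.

Required deceleration ≈ 9.0 m/s²

27 mph × 0.44704 = 12.0701 m/s.
Distance covered during reaction = 12.0701 × 1.4 = 16.898 m.
Distance available for braking: 25 − 16.898 = 8.102 m.
v² = 2a·d ⇒ a = v²/(2d) = 12.0701² / (2 × 8.102) = 145.687 / 16.204 = 8.9908 m/s².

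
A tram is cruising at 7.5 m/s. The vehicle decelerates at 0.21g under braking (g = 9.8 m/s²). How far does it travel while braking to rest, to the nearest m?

a = 0.21 × 9.8 = 2.058 m/s².
Braking distance = v²/(2a) = 7.5000² / (2 × 2.058) = 56.250 / 4.116 = 13.666 m.

Braking distance ≈ 14 m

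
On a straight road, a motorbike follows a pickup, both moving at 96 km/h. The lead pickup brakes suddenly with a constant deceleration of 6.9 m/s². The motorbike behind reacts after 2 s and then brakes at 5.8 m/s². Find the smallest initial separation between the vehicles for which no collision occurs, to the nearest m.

96 km/h ÷ 3.6 = 26.6667 m/s.
Leader travels v²/(2a_L) = 711.113 / 13.800 = 51.530 m before stopping.
Follower covers v·t_r = 26.6667 × 2 = 53.333 m while reacting, then v²/(2a_F) = 711.113 / 11.600 = 61.303 m while braking, for a total of 53.333 + 61.303 = 114.636 m.
Since a_F ≤ a_L and the follower starts braking later, the follower is never slower than the leader, so the closest approach is when both have stopped.
Minimum gap = 114.636 − 51.530 = 63.106 m.

Minimum gap ≈ 63 m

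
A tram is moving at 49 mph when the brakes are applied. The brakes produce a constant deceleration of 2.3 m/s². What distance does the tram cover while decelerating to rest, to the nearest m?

49 mph × 0.44704 = 21.9050 m/s.
Braking distance = v²/(2a) = 21.9050² / (2 × 2.300) = 479.829 / 4.600 = 104.311 m.

Braking distance ≈ 104 m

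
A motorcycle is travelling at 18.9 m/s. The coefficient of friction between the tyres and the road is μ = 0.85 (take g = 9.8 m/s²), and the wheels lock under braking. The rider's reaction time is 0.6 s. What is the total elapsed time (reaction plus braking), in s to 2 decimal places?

Total time ≈ 2.87 s

a = μg = 0.85 × 9.8 = 8.330 m/s².
Braking time = v/a = 18.9000 / 8.330 = 2.269 s.
Total = 0.6 + 2.269 = 2.869 s.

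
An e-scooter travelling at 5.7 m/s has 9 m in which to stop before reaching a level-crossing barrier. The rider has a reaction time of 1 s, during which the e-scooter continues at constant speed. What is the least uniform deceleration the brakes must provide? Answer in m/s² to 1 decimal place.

Distance covered during reaction = 5.7000 × 1 = 5.700 m.
Distance available for braking: 9 − 5.700 = 3.300 m.
v² = 2a·d ⇒ a = v²/(2d) = 5.7000² / (2 × 3.300) = 32.490 / 6.600 = 4.9227 m/s².

Required deceleration ≈ 4.9 m/s²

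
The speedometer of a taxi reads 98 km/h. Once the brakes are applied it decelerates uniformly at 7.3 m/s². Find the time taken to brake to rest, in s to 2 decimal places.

98 km/h ÷ 3.6 = 27.2222 m/s.
Braking time = v/a = 27.2222 / 7.300 = 3.729 s.

Braking time ≈ 3.73 s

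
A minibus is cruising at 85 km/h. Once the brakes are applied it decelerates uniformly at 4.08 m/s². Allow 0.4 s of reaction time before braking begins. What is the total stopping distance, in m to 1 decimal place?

85 km/h ÷ 3.6 = 23.6111 m/s.
Reaction distance = v·t_r = 23.6111 × 0.4 = 9.444 m.
Braking distance = v²/(2a) = 23.6111² / (2 × 4.080) = 557.484 / 8.160 = 68.319 m.
Total = 9.444 + 68.319 = 77.763 m.

Total stopping distance ≈ 77.8 m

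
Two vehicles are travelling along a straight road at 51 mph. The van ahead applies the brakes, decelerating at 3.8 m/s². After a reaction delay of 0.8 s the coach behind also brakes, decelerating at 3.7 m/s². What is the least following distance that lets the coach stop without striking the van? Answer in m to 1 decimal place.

51 mph × 0.44704 = 22.7990 m/s.
Leader travels v²/(2a_L) = 519.794 / 7.600 = 68.394 m before stopping.
Follower covers v·t_r = 22.7990 × 0.8 = 18.239 m while reacting, then v²/(2a_F) = 519.794 / 7.400 = 70.242 m while braking, for a total of 18.239 + 70.242 = 88.481 m.
Since a_F ≤ a_L and the follower starts braking later, the follower is never slower than the leader, so the closest approach is when both have stopped.
Minimum gap = 88.481 − 68.394 = 20.087 m.

Minimum gap ≈ 20.1 m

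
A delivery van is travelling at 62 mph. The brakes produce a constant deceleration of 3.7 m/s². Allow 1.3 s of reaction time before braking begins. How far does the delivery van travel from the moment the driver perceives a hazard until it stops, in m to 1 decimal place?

Total stopping distance ≈ 139.8 m

62 mph × 0.44704 = 27.7165 m/s.
Reaction distance = v·t_r = 27.7165 × 1.3 = 36.031 m.
Braking distance = v²/(2a) = 27.7165² / (2 × 3.700) = 768.204 / 7.400 = 103.811 m.
Total = 36.031 + 103.811 = 139.842 m.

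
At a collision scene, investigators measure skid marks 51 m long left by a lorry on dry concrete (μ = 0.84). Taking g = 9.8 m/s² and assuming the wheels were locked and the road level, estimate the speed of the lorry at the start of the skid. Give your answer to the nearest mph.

Initial speed ≈ 65 mph

Deceleration a = μg = 0.84 × 9.8 = 8.232 m/s².
v = √(2a·d) = √(2 × 8.232 × 51) = √839.664 = 28.9770 m/s.
= 28.9770 ÷ 0.44704 = 64.820 mph.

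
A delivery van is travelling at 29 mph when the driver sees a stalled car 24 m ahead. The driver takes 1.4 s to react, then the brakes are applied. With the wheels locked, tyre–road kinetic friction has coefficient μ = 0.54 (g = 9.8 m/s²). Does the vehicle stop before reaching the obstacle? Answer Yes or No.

29 mph × 0.44704 = 12.9642 m/s.
a = μg = 0.54 × 9.8 = 5.292 m/s².
Reaction distance = 12.9642 × 1.4 = 18.150 m.
Braking distance = v²/(2a) = 168.070 / 10.584 = 15.880 m.
Total stopping distance = 18.150 + 15.880 = 34.030 m, vs 24 m available — it cannot stop in time and overshoots by 34.030 − 24 = 10.030 m.

No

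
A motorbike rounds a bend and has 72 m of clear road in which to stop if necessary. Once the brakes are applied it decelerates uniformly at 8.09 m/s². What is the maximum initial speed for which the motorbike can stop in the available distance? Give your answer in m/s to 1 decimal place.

Maximum speed ≈ 34.1 m/s

v²/(2a) = d ⇒ v = √(2 × 8.090 × 72) = √1164.96 = 34.1315 m/s.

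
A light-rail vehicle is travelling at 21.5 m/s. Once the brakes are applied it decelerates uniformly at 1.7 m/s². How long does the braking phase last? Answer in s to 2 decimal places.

Braking time = v/a = 21.5000 / 1.700 = 12.647 s.

Braking time ≈ 12.65 s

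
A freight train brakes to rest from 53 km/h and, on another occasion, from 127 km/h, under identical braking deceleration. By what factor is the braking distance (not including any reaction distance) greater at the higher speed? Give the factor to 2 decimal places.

Factor ≈ 5.74

Braking distance d = v²/(2a), so with a fixed, d ∝ v².
Factor = (127/53)² = 2.3962² = 5.7418.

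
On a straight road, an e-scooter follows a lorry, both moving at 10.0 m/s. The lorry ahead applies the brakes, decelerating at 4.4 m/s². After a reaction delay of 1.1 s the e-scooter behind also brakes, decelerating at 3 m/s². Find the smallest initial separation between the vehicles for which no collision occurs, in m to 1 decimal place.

Minimum gap ≈ 16.3 m

Leader travels v²/(2a_L) = 100.000 / 8.800 = 11.364 m before stopping.
Follower covers v·t_r = 10.0000 × 1.1 = 11.000 m while reacting, then v²/(2a_F) = 100.000 / 6.000 = 16.667 m while braking, for a total of 11.000 + 16.667 = 27.667 m.
Since a_F ≤ a_L and the follower starts braking later, the follower is never slower than the leader, so the closest approach is when both have stopped.
Minimum gap = 27.667 − 11.364 = 16.303 m.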